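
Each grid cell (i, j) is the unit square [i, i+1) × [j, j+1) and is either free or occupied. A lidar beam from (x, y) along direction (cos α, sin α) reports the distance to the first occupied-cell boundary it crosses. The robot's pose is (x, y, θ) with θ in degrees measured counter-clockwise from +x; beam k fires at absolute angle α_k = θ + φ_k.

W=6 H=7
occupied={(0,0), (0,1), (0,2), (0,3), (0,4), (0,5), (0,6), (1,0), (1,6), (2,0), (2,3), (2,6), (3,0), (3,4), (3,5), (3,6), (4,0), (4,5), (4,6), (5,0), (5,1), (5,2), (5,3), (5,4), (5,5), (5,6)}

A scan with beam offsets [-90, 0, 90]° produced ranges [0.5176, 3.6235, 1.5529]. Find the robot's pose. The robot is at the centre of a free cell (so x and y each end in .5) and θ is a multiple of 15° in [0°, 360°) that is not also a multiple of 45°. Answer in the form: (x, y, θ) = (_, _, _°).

Candidates: 16 free-cell centres × 16 headings = 256 poses. Raycast each; keep the one whose scan matches to 4 dp.
  (4.5, 4.5, 210°): beam 1 = 0.5774 ≠ 0.5176 ✗
  (1.5, 5.5, 15°): beam 1 = 1.9319 ≠ 0.5176 ✗
  (4.5, 4.5, 285°): beam 2 = 1.9319 ≠ 3.6235 ✗
  (1.5, 1.5, 165°): beam 1 = 1.9319 ≠ 0.5176 ✗
  …
  (1.5, 4.5, 285°): r_1=0.5176, r_2=3.6235, r_3=1.5529 — all match ✓
Unique over the lattice → pose = (1.5, 4.5, 285°).

(x, y, θ) = (1.5, 4.5, 285°)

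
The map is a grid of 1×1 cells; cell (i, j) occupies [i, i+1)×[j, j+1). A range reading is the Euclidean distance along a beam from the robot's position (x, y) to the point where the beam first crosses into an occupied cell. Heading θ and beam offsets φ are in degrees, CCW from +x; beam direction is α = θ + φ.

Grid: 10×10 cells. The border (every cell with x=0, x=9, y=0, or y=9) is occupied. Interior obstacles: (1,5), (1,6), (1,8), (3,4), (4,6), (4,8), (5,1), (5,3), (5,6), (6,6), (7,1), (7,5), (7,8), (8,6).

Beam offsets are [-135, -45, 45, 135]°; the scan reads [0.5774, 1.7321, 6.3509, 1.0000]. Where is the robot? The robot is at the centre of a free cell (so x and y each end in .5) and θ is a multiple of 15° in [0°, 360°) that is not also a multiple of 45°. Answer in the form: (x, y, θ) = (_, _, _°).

(x, y, θ) = (1.5, 2.5, 345°)

Candidates: 50 free-cell centres × 16 headings = 800 poses. Raycast each; keep the one whose scan matches to 4 dp.
  (4.5, 4.5, 15°): beam 1 = 4.0415 ≠ 0.5774 ✗
  (2.5, 3.5, 210°): beam 1 = 5.6940 ≠ 0.5774 ✗
  (5.5, 8.5, 195°): beam 2 = 0.5774 ≠ 1.7321 ✗
  …
  (1.5, 2.5, 345°): r_1=0.5774, r_2=1.7321, r_3=6.3509, r_4=1.0000 — all match ✓
Only this pose fits every beam.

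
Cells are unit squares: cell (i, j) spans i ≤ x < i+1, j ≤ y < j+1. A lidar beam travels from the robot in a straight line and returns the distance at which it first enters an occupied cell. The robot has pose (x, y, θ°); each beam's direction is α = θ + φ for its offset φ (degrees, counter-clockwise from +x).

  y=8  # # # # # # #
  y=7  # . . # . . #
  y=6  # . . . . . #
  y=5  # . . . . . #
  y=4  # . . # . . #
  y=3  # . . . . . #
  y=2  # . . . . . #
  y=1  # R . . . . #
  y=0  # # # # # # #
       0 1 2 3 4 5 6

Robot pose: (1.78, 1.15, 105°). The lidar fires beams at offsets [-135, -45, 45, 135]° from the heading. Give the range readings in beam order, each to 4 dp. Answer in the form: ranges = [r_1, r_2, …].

beam 1: φ=-135°, α=330°
  cosα=0.8660 sinα=-0.5000 | (1,1) | tMaxX 0.2540 tMaxY 0.3000 | tΔX 1.1547 tΔY 2.0000
    t=0.2540 [x] (2,1)
    t=0.3000 [y] (2,0) — stop
  → r_1 = 0.3000
beam 2: φ=-45°, α=60°
  cosα=0.5000 sinα=0.8660 | (1,1) | tMaxX 0.4400 tMaxY 0.9815 | tΔX 2.0000 tΔY 1.1547
    t=0.4400 [x] (2,1)
    t=0.9815 [y] (2,2)
    t=2.1362 [y] (2,3)
    t=2.4400 [x] (3,3)
    t=3.2909 [y] (3,4) — stop
  → r_2 = 3.2909
beam 3: φ=45°, α=150°
  cosα=-0.8660 sinα=0.5000 | (1,1) | tMaxX 0.9007 tMaxY 1.7000 | tΔX 1.1547 tΔY 2.0000
    t=0.9007 [x] (0,1) — stop
  → r_3 = 0.9007
beam 4: φ=135°, α=240°
  cosα=-0.5000 sinα=-0.8660 | (1,1) | tMaxX 1.5600 tMaxY 0.1732 | tΔX 2.0000 tΔY 1.1547
    t=0.1732 [y] (1,0) — stop
  → r_4 = 0.1732

ranges = [0.3000, 3.2909, 0.9007, 0.1732]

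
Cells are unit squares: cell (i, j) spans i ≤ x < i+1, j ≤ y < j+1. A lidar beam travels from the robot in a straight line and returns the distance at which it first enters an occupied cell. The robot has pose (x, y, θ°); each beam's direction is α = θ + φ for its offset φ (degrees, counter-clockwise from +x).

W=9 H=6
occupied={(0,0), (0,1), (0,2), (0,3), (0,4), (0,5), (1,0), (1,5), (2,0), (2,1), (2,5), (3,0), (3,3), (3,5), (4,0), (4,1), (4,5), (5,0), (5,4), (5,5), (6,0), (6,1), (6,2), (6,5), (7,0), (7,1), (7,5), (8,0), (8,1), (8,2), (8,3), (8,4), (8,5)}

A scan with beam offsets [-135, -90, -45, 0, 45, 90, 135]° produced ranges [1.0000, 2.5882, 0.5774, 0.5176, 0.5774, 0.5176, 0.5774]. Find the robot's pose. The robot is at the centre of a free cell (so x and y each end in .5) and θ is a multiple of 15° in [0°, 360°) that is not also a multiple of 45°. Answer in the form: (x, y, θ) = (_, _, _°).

(x, y, θ) = (7.5, 2.5, 195°)

The pose lattice has 21·16 = 336 candidates. Test each by forward raycasting.
  (4.5, 2.5, 195°): beam 1 = 1.7321 ≠ 1.0000 ✗
  (4.5, 2.5, 60°): beam 1 = 0.5176 ≠ 1.0000 ✗
  (7.5, 2.5, 165°): beam 1 = 0.5774 ≠ 1.0000 ✗
  (7.5, 4.5, 60°): beam 1 = 1.9319 ≠ 1.0000 ✗
  …
  (7.5, 2.5, 195°): r_1=1.0000, r_2=2.5882, r_3=0.5774, r_4=0.5176, r_5=0.5774, r_6=0.5176, r_7=0.5774 — all match ✓
Only this pose fits every beam.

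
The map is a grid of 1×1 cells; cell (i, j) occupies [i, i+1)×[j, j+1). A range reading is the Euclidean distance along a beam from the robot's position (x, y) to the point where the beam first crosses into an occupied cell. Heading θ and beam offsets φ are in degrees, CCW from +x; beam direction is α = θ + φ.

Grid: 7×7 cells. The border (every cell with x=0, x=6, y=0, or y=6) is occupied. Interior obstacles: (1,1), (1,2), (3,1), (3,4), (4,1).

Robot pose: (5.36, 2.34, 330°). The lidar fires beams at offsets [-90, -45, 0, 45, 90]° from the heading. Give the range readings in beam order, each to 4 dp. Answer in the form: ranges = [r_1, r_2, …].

ranges = [0.7200, 1.3873, 0.7390, 0.6626, 1.2800]

beam 1: φ=-90°, α=240°
  d=(-0.5000,-0.8660)  start (5,2)  tX=0.7200 tY=0.3926  stride 1/|dx|=2.0000 1/|dy|=1.1547
    cross y-line → (5,1), t=0.3926
    cross x-line → (4,1), t=0.7200 (wall)
  → r_1 = 0.7200
beam 2: φ=-45°, α=285°
  d=(0.2588,-0.9659)  start (5,2)  tX=2.4728 tY=0.3520  stride 1/|dx|=3.8637 1/|dy|=1.0353
    cross y-line → (5,1), t=0.3520
    cross y-line → (5,0), t=1.3873 (wall)
  → r_2 = 1.3873
beam 3: φ=0°, α=330°
  d=(0.8660,-0.5000)  start (5,2)  tX=0.7390 tY=0.6800  stride 1/|dx|=1.1547 1/|dy|=2.0000
    cross y-line → (5,1), t=0.6800
    cross x-line → (6,1), t=0.7390 (wall)
  → r_3 = 0.7390
beam 4: φ=45°, α=15°
  d=(0.9659,0.2588)  start (5,2)  tX=0.6626 tY=2.5500  stride 1/|dx|=1.0353 1/|dy|=3.8637
    cross x-line → (6,2), t=0.6626 (wall)
  → r_4 = 0.6626
beam 5: φ=90°, α=60°
  d=(0.5000,0.8660)  start (5,2)  tX=1.2800 tY=0.7621  stride 1/|dx|=2.0000 1/|dy|=1.1547
    cross y-line → (5,3), t=0.7621
    cross x-line → (6,3), t=1.2800 (wall)
  → r_5 = 1.2800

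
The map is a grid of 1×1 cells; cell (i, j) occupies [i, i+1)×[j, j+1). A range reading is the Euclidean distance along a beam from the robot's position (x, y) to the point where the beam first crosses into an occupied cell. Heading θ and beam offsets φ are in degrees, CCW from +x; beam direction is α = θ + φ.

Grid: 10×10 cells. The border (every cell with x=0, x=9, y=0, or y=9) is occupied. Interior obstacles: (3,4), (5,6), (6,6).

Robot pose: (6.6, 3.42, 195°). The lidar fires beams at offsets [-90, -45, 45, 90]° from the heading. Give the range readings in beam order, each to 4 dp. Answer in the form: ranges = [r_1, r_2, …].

ranges = [2.6710, 3.0022, 2.7944, 2.5054]

beam 1: φ=-90°, α=105°
  d=(-0.2588,0.9659)  start (6,3)  tX=2.3182 tY=0.6005  stride 1/|dx|=3.8637 1/|dy|=1.0353
    cross y-line → (6,4), t=0.6005
    cross y-line → (6,5), t=1.6357
    cross x-line → (5,5), t=2.3182
    cross y-line → (5,6), t=2.6710 (wall)
  → r_1 = 2.6710
beam 2: φ=-45°, α=150°
  d=(-0.8660,0.5000)  start (6,3)  tX=0.6928 tY=1.1600  stride 1/|dx|=1.1547 1/|dy|=2.0000
    cross x-line → (5,3), t=0.6928
    cross y-line → (5,4), t=1.1600
    cross x-line → (4,4), t=1.8475
    cross x-line → (3,4), t=3.0022 (wall)
  → r_2 = 3.0022
beam 3: φ=45°, α=240°
  d=(-0.5000,-0.8660)  start (6,3)  tX=1.2000 tY=0.4850  stride 1/|dx|=2.0000 1/|dy|=1.1547
    cross y-line → (6,2), t=0.4850
    cross x-line → (5,2), t=1.2000
    cross y-line → (5,1), t=1.6397
    cross y-line → (5,0), t=2.7944 (wall)
  → r_3 = 2.7944
beam 4: φ=90°, α=285°
  d=(0.2588,-0.9659)  start (6,3)  tX=1.5455 tY=0.4348  stride 1/|dx|=3.8637 1/|dy|=1.0353
    cross y-line → (6,2), t=0.4348
    cross y-line → (6,1), t=1.4701
    cross x-line → (7,1), t=1.5455
    cross y-line → (7,0), t=2.5054 (wall)
  → r_4 = 2.5054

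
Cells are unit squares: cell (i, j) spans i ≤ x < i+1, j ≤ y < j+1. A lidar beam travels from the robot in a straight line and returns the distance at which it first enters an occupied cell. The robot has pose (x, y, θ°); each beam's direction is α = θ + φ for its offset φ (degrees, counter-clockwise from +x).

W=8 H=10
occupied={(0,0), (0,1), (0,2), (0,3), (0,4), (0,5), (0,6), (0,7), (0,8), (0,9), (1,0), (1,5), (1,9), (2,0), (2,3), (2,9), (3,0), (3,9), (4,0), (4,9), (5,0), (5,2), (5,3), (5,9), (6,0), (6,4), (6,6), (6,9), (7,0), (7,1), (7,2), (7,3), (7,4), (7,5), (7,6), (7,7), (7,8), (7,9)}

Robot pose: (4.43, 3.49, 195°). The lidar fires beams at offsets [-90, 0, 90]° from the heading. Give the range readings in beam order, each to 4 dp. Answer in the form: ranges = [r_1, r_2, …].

beam 1: φ=-90°, α=105°
  cosα=-0.2588 sinα=0.9659 | (4,3) | tMaxX 1.6614 tMaxY 0.5280 | tΔX 3.8637 tΔY 1.0353
    t=0.5280 [y] (4,4)
    t=1.5633 [y] (4,5)
    t=1.6614 [x] (3,5)
    t=2.5985 [y] (3,6)
    t=3.6338 [y] (3,7)
    t=4.6691 [y] (3,8)
    t=5.5251 [x] (2,8)
    t=5.7044 [y] (2,9) — stop
  → r_1 = 5.7044
beam 2: φ=0°, α=195°
  cosα=-0.9659 sinα=-0.2588 | (4,3) | tMaxX 0.4452 tMaxY 1.8932 | tΔX 1.0353 tΔY 3.8637
    t=0.4452 [x] (3,3)
    t=1.4804 [x] (2,3) — stop
  → r_2 = 1.4804
beam 3: φ=90°, α=285°
  cosα=0.2588 sinα=-0.9659 | (4,3) | tMaxX 2.2023 tMaxY 0.5073 | tΔX 3.8637 tΔY 1.0353
    t=0.5073 [y] (4,2)
    t=1.5426 [y] (4,1)
    t=2.2023 [x] (5,1)
    t=2.5778 [y] (5,0) — stop
  → r_3 = 2.5778

ranges = [5.7044, 1.4804, 2.5778]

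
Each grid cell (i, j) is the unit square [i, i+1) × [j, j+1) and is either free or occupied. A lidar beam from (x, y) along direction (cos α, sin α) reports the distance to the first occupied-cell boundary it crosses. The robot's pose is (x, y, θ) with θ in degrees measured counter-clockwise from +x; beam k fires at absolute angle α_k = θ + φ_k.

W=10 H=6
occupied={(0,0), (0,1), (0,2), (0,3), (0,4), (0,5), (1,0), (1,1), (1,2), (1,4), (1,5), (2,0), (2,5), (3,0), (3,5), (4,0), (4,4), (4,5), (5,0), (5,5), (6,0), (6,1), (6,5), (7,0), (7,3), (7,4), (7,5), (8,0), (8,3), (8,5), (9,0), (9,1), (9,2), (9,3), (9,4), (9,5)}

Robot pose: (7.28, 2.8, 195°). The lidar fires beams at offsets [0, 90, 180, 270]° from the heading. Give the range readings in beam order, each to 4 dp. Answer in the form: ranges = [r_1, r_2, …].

ranges = [5.4663, 1.8635, 0.7727, 0.2071]

beam 1: φ=0°, α=195°
  d=(-0.9659,-0.2588)  start (7,2)  tX=0.2899 tY=3.0910  stride 1/|dx|=1.0353 1/|dy|=3.8637
    cross x-line → (6,2), t=0.2899
    cross x-line → (5,2), t=1.3252
    cross x-line → (4,2), t=2.3604
    cross y-line → (4,1), t=3.0910
    cross x-line → (3,1), t=3.3957
    cross x-line → (2,1), t=4.4310
    cross x-line → (1,1), t=5.4663 (wall)
  → r_1 = 5.4663
beam 2: φ=90°, α=285°
  d=(0.2588,-0.9659)  start (7,2)  tX=2.7819 tY=0.8282  stride 1/|dx|=3.8637 1/|dy|=1.0353
    cross y-line → (7,1), t=0.8282
    cross y-line → (7,0), t=1.8635 (wall)
  → r_2 = 1.8635
beam 3: φ=180°, α=15°
  d=(0.9659,0.2588)  start (7,2)  tX=0.7454 tY=0.7727  stride 1/|dx|=1.0353 1/|dy|=3.8637
    cross x-line → (8,2), t=0.7454
    cross y-line → (8,3), t=0.7727 (wall)
  → r_3 = 0.7727
beam 4: φ=270°, α=105°
  d=(-0.2588,0.9659)  start (7,2)  tX=1.0818 tY=0.2071  stride 1/|dx|=3.8637 1/|dy|=1.0353
    cross y-line → (7,3), t=0.2071 (wall)
  → r_4 = 0.2071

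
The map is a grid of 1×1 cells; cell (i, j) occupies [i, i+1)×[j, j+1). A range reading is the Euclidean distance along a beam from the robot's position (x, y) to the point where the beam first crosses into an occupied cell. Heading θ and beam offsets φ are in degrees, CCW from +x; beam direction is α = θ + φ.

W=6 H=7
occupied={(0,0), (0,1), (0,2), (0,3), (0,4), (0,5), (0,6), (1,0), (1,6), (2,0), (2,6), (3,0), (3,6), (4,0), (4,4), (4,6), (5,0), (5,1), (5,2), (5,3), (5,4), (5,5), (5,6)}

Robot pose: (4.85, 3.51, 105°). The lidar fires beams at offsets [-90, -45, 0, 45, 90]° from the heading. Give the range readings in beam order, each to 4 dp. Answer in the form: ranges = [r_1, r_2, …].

beam 1: φ=-90°, α=15°
  direction (0.9659, 0.2588); cell (4,3); t to first gridline: x 0.1553, y 1.8932 (then +1.0353 / +3.8637)
    (5,3) via x @ 0.1553  # hit
  → r_1 = 0.1553
beam 2: φ=-45°, α=60°
  direction (0.5000, 0.8660); cell (4,3); t to first gridline: x 0.3000, y 0.5658 (then +2.0000 / +1.1547)
    (5,3) via x @ 0.3000  # hit
  → r_2 = 0.3000
beam 3: φ=0°, α=105°
  direction (-0.2588, 0.9659); cell (4,3); t to first gridline: x 3.2841, y 0.5073 (then +3.8637 / +1.0353)
    (4,4) via y @ 0.5073  # hit
  → r_3 = 0.5073
beam 4: φ=45°, α=150°
  direction (-0.8660, 0.5000); cell (4,3); t to first gridline: x 0.9815, y 0.9800 (then +1.1547 / +2.0000)
    (4,4) via y @ 0.9800  # hit
  → r_4 = 0.9800
beam 5: φ=90°, α=195°
  direction (-0.9659, -0.2588); cell (4,3); t to first gridline: x 0.8800, y 1.9705 (then +1.0353 / +3.8637)
    (3,3) via x @ 0.8800
    (2,3) via x @ 1.9153
    (2,2) via y @ 1.9705
    (1,2) via x @ 2.9505
    (0,2) via x @ 3.9858  # hit
  → r_5 = 3.9858

ranges = [0.1553, 0.3000, 0.5073, 0.9800, 3.9858]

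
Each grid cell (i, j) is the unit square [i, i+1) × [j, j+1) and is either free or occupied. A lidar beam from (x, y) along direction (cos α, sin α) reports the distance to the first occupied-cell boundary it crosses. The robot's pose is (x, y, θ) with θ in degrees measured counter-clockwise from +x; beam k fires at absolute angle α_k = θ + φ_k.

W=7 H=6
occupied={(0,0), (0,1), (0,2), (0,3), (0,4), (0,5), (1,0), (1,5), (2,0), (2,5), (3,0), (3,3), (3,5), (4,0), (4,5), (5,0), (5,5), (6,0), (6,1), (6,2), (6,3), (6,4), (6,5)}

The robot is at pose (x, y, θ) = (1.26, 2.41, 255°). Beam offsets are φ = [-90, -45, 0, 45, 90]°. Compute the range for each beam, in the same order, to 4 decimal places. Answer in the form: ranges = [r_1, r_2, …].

beam 1: φ=-90°, α=165°
  cosα=-0.9659 sinα=0.2588 | (1,2) | tMaxX 0.2692 tMaxY 2.2796 | tΔX 1.0353 tΔY 3.8637
    t=0.2692 [x] (0,2) — stop
  → r_1 = 0.2692
beam 2: φ=-45°, α=210°
  cosα=-0.8660 sinα=-0.5000 | (1,2) | tMaxX 0.3002 tMaxY 0.8200 | tΔX 1.1547 tΔY 2.0000
    t=0.3002 [x] (0,2) — stop
  → r_2 = 0.3002
beam 3: φ=0°, α=255°
  cosα=-0.2588 sinα=-0.9659 | (1,2) | tMaxX 1.0046 tMaxY 0.4245 | tΔX 3.8637 tΔY 1.0353
    t=0.4245 [y] (1,1)
    t=1.0046 [x] (0,1) — stop
  → r_3 = 1.0046
beam 4: φ=45°, α=300°
  cosα=0.5000 sinα=-0.8660 | (1,2) | tMaxX 1.4800 tMaxY 0.4734 | tΔX 2.0000 tΔY 1.1547
    t=0.4734 [y] (1,1)
    t=1.4800 [x] (2,1)
    t=1.6281 [y] (2,0) — stop
  → r_4 = 1.6281
beam 5: φ=90°, α=345°
  cosα=0.9659 sinα=-0.2588 | (1,2) | tMaxX 0.7661 tMaxY 1.5841 | tΔX 1.0353 tΔY 3.8637
    t=0.7661 [x] (2,2)
    t=1.5841 [y] (2,1)
    t=1.8014 [x] (3,1)
    t=2.8367 [x] (4,1)
    t=3.8719 [x] (5,1)
    t=4.9072 [x] (6,1) — stop
  → r_5 = 4.9072

ranges = [0.2692, 0.3002, 1.0046, 1.6281, 4.9072]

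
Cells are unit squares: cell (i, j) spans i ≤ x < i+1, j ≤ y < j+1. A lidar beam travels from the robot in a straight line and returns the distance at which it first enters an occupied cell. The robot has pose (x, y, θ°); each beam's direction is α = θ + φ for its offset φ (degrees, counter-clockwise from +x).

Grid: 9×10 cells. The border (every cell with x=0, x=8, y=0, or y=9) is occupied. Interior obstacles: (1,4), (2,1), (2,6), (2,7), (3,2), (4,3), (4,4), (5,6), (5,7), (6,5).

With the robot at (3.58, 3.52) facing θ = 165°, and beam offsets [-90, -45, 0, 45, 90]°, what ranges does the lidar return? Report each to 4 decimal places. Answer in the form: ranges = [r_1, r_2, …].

beam 1: φ=-90°, α=75°
  d=(0.2588,0.9659)  start (3,3)  tX=1.6228 tY=0.4969  stride 1/|dx|=3.8637 1/|dy|=1.0353
    cross y-line → (3,4), t=0.4969
    cross y-line → (3,5), t=1.5322
    cross x-line → (4,5), t=1.6228
    cross y-line → (4,6), t=2.5675
    cross y-line → (4,7), t=3.6028
    cross y-line → (4,8), t=4.6380
    cross x-line → (5,8), t=5.4865
    cross y-line → (5,9), t=5.6733 (wall)
  → r_1 = 5.6733
beam 2: φ=-45°, α=120°
  d=(-0.5000,0.8660)  start (3,3)  tX=1.1600 tY=0.5543  stride 1/|dx|=2.0000 1/|dy|=1.1547
    cross y-line → (3,4), t=0.5543
    cross x-line → (2,4), t=1.1600
    cross y-line → (2,5), t=1.7090
    cross y-line → (2,6), t=2.8637 (wall)
  → r_2 = 2.8637
beam 3: φ=0°, α=165°
  d=(-0.9659,0.2588)  start (3,3)  tX=0.6005 tY=1.8546  stride 1/|dx|=1.0353 1/|dy|=3.8637
    cross x-line → (2,3), t=0.6005
    cross x-line → (1,3), t=1.6357
    cross y-line → (1,4), t=1.8546 (wall)
  → r_3 = 1.8546
beam 4: φ=45°, α=210°
  d=(-0.8660,-0.5000)  start (3,3)  tX=0.6697 tY=1.0400  stride 1/|dx|=1.1547 1/|dy|=2.0000
    cross x-line → (2,3), t=0.6697
    cross y-line → (2,2), t=1.0400
    cross x-line → (1,2), t=1.8244
    cross x-line → (0,2), t=2.9791 (wall)
  → r_4 = 2.9791
beam 5: φ=90°, α=255°
  d=(-0.2588,-0.9659)  start (3,3)  tX=2.2409 tY=0.5383  stride 1/|dx|=3.8637 1/|dy|=1.0353
    cross y-line → (3,2), t=0.5383 (wall)
  → r_5 = 0.5383

ranges = [5.6733, 2.8637, 1.8546, 2.9791, 0.5383]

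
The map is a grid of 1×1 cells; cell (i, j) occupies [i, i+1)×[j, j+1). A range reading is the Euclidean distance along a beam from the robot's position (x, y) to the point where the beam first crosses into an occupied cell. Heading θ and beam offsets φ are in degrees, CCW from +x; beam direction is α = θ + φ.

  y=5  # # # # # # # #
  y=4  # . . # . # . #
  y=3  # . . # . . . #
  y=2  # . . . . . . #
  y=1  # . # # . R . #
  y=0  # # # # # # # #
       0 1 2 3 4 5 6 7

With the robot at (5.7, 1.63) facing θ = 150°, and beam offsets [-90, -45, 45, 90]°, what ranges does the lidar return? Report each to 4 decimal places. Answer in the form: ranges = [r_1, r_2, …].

beam 1: φ=-90°, α=60°
  dir = (cos 60°, sin 60°) = (0.5000, 0.8660); from cell (5,1)
  next x-line at t=0.6000, next y-line at t=0.4272; Δt_x=2.0000, Δt_y=1.1547
    y: enter (5,2) at t=0.4272
    x: enter (6,2) at t=0.6000
    y: enter (6,3) at t=1.5819
    x: enter (7,3) at t=2.6000 ← occupied
  → r_1 = 2.6000
beam 2: φ=-45°, α=105°
  dir = (cos 105°, sin 105°) = (-0.2588, 0.9659); from cell (5,1)
  next x-line at t=2.7046, next y-line at t=0.3831; Δt_x=3.8637, Δt_y=1.0353
    y: enter (5,2) at t=0.3831
    y: enter (5,3) at t=1.4183
    y: enter (5,4) at t=2.4536 ← occupied
  → r_2 = 2.4536
beam 3: φ=45°, α=195°
  dir = (cos 195°, sin 195°) = (-0.9659, -0.2588); from cell (5,1)
  next x-line at t=0.7247, next y-line at t=2.4341; Δt_x=1.0353, Δt_y=3.8637
    x: enter (4,1) at t=0.7247
    x: enter (3,1) at t=1.7600 ← occupied
  → r_3 = 1.7600
beam 4: φ=90°, α=240°
  dir = (cos 240°, sin 240°) = (-0.5000, -0.8660); from cell (5,1)
  next x-line at t=1.4000, next y-line at t=0.7275; Δt_x=2.0000, Δt_y=1.1547
    y: enter (5,0) at t=0.7275 ← occupied
  → r_4 = 0.7275

ranges = [2.6000, 2.4536, 1.7600, 0.7275]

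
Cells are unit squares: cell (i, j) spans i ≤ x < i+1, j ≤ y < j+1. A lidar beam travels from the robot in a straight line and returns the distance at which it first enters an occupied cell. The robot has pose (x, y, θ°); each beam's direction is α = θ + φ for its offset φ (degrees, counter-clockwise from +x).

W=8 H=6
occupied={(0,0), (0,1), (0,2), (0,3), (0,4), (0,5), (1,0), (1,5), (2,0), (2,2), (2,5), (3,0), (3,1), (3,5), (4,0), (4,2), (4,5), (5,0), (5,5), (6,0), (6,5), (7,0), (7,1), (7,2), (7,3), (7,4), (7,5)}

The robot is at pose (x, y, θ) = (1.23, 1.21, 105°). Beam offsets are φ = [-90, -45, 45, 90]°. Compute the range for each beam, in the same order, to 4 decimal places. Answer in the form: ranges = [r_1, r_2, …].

beam 1: φ=-90°, α=15°
  d=(0.9659,0.2588)  start (1,1)  tX=0.7972 tY=3.0523  stride 1/|dx|=1.0353 1/|dy|=3.8637
    cross x-line → (2,1), t=0.7972
    cross x-line → (3,1), t=1.8324 (wall)
  → r_1 = 1.8324
beam 2: φ=-45°, α=60°
  d=(0.5000,0.8660)  start (1,1)  tX=1.5400 tY=0.9122  stride 1/|dx|=2.0000 1/|dy|=1.1547
    cross y-line → (1,2), t=0.9122
    cross x-line → (2,2), t=1.5400 (wall)
  → r_2 = 1.5400
beam 3: φ=45°, α=150°
  d=(-0.8660,0.5000)  start (1,1)  tX=0.2656 tY=1.5800  stride 1/|dx|=1.1547 1/|dy|=2.0000
    cross x-line → (0,1), t=0.2656 (wall)
  → r_3 = 0.2656
beam 4: φ=90°, α=195°
  d=(-0.9659,-0.2588)  start (1,1)  tX=0.2381 tY=0.8114  stride 1/|dx|=1.0353 1/|dy|=3.8637
    cross x-line → (0,1), t=0.2381 (wall)
  → r_4 = 0.2381

ranges = [1.8324, 1.5400, 0.2656, 0.2381]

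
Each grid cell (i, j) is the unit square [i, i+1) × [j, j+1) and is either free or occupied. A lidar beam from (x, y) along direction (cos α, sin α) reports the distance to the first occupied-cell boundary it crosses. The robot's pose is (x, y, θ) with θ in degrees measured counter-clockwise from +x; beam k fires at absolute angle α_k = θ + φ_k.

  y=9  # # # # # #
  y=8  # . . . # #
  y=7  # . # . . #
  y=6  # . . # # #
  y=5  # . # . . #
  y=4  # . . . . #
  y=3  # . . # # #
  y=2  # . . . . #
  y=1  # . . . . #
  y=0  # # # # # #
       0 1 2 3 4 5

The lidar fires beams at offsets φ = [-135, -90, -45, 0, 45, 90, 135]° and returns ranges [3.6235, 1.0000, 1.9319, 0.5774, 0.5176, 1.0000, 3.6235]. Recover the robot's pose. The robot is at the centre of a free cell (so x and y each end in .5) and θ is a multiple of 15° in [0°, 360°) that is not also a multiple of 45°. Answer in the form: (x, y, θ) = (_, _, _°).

(x, y, θ) = (1.5, 4.5, 150°)

The pose lattice has 25·16 = 400 candidates. Test each by forward raycasting.
  (1.5, 1.5, 60°): beam 1 = 0.5176 ≠ 3.6235 ✗
  (2.5, 4.5, 255°): beam 1 = 0.5774 ≠ 3.6235 ✗
  (4.5, 7.5, 210°): beam 1 = 0.5176 ≠ 3.6235 ✗
  (2.5, 3.5, 30°): beam 1 = 2.5882 ≠ 3.6235 ✗
  …
  (1.5, 4.5, 150°): r_1=3.6235, r_2=1.0000, r_3=1.9319, r_4=0.5774, r_5=0.5176, r_6=1.0000, r_7=3.6235 — all match ✓
No second candidate reproduces the full scan.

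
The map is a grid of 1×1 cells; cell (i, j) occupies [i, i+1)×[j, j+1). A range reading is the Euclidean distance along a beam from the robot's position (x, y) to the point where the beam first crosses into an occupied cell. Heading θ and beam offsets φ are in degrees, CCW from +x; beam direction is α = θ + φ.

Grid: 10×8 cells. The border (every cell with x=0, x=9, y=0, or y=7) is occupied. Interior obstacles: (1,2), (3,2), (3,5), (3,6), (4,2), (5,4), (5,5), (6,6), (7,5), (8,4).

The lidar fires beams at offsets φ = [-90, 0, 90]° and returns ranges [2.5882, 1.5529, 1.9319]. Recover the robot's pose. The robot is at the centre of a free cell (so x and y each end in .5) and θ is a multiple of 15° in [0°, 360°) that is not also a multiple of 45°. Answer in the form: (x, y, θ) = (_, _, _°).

(x, y, θ) = (2.5, 4.5, 195°)

Enumerate (i+0.5, j+0.5, θ) over the 38 free cells and 16 admissible headings. For each, cast all 3 beams and compare to the given ranges.
  (5.5, 1.5, 150°): beam 1 = 4.0415 ≠ 2.5882 ✗
  (2.5, 1.5, 300°): beam 1 = 1.0000 ≠ 2.5882 ✗
  (6.5, 4.5, 300°): beam 1 = 0.5774 ≠ 2.5882 ✗
  …
  (2.5, 4.5, 195°): r_1=2.5882, r_2=1.5529, r_3=1.9319 — all match ✓
Only this pose fits every beam.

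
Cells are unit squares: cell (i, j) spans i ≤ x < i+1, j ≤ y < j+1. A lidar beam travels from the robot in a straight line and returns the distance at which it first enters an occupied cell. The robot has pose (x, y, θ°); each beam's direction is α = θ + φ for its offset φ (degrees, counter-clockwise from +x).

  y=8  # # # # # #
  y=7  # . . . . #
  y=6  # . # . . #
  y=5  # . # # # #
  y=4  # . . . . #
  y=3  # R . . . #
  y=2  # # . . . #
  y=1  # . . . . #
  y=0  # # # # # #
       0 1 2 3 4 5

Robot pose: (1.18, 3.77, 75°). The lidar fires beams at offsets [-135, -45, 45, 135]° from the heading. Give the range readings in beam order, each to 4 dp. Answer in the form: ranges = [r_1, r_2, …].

beam 1: φ=-135°, α=300°
  direction (0.5000, -0.8660); cell (1,3); t to first gridline: x 1.6400, y 0.8891 (then +2.0000 / +1.1547)
    (1,2) via y @ 0.8891  # hit
  → r_1 = 0.8891
beam 2: φ=-45°, α=30°
  direction (0.8660, 0.5000); cell (1,3); t to first gridline: x 0.9469, y 0.4600 (then +1.1547 / +2.0000)
    (1,4) via y @ 0.4600
    (2,4) via x @ 0.9469
    (3,4) via x @ 2.1016
    (3,5) via y @ 2.4600  # hit
  → r_2 = 2.4600
beam 3: φ=45°, α=120°
  direction (-0.5000, 0.8660); cell (1,3); t to first gridline: x 0.3600, y 0.2656 (then +2.0000 / +1.1547)
    (1,4) via y @ 0.2656
    (0,4) via x @ 0.3600  # hit
  → r_3 = 0.3600
beam 4: φ=135°, α=210°
  direction (-0.8660, -0.5000); cell (1,3); t to first gridline: x 0.2078, y 1.5400 (then +1.1547 / +2.0000)
    (0,3) via x @ 0.2078  # hit
  → r_4 = 0.2078

ranges = [0.8891, 2.4600, 0.3600, 0.2078]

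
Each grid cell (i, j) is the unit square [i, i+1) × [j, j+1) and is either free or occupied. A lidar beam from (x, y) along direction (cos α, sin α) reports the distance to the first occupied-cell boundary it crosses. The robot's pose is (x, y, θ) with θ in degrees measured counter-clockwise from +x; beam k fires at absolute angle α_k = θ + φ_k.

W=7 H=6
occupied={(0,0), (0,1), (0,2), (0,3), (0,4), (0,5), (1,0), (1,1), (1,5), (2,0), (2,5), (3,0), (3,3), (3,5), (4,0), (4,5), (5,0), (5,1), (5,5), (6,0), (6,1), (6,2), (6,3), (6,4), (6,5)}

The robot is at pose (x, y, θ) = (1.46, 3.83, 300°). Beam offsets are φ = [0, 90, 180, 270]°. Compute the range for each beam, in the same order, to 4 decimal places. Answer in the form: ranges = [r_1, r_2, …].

beam 1: φ=0°, α=300°
  dir = (cos 300°, sin 300°) = (0.5000, -0.8660); from cell (1,3)
  next x-line at t=1.0800, next y-line at t=0.9584; Δt_x=2.0000, Δt_y=1.1547
    y: enter (1,2) at t=0.9584
    x: enter (2,2) at t=1.0800
    y: enter (2,1) at t=2.1131
    x: enter (3,1) at t=3.0800
    y: enter (3,0) at t=3.2678 ← occupied
  → r_1 = 3.2678
beam 2: φ=90°, α=30°
  dir = (cos 30°, sin 30°) = (0.8660, 0.5000); from cell (1,3)
  next x-line at t=0.6235, next y-line at t=0.3400; Δt_x=1.1547, Δt_y=2.0000
    y: enter (1,4) at t=0.3400
    x: enter (2,4) at t=0.6235
    x: enter (3,4) at t=1.7782
    y: enter (3,5) at t=2.3400 ← occupied
  → r_2 = 2.3400
beam 3: φ=180°, α=120°
  dir = (cos 120°, sin 120°) = (-0.5000, 0.8660); from cell (1,3)
  next x-line at t=0.9200, next y-line at t=0.1963; Δt_x=2.0000, Δt_y=1.1547
    y: enter (1,4) at t=0.1963
    x: enter (0,4) at t=0.9200 ← occupied
  → r_3 = 0.9200
beam 4: φ=270°, α=210°
  dir = (cos 210°, sin 210°) = (-0.8660, -0.5000); from cell (1,3)
  next x-line at t=0.5312, next y-line at t=1.6600; Δt_x=1.1547, Δt_y=2.0000
    x: enter (0,3) at t=0.5312 ← occupied
  → r_4 = 0.5312

ranges = [3.2678, 2.3400, 0.9200, 0.5312]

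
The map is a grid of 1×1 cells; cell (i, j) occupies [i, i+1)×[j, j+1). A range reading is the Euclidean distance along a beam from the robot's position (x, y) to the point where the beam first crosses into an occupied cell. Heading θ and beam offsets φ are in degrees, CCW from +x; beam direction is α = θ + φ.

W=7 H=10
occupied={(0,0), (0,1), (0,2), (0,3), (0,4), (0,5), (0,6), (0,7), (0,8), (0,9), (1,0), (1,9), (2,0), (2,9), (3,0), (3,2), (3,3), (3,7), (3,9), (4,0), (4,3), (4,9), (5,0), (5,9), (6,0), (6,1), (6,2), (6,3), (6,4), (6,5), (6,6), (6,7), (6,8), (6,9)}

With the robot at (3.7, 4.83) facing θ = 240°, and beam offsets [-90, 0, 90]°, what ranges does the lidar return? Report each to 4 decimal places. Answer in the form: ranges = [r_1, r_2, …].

ranges = [3.1177, 0.9584, 2.6558]

beam 1: φ=-90°, α=150°
  dir = (cos 150°, sin 150°) = (-0.8660, 0.5000); from cell (3,4)
  next x-line at t=0.8083, next y-line at t=0.3400; Δt_x=1.1547, Δt_y=2.0000
    y: enter (3,5) at t=0.3400
    x: enter (2,5) at t=0.8083
    x: enter (1,5) at t=1.9630
    y: enter (1,6) at t=2.3400
    x: enter (0,6) at t=3.1177 ← occupied
  → r_1 = 3.1177
beam 2: φ=0°, α=240°
  dir = (cos 240°, sin 240°) = (-0.5000, -0.8660); from cell (3,4)
  next x-line at t=1.4000, next y-line at t=0.9584; Δt_x=2.0000, Δt_y=1.1547
    y: enter (3,3) at t=0.9584 ← occupied
  → r_2 = 0.9584
beam 3: φ=90°, α=330°
  dir = (cos 330°, sin 330°) = (0.8660, -0.5000); from cell (3,4)
  next x-line at t=0.3464, next y-line at t=1.6600; Δt_x=1.1547, Δt_y=2.0000
    x: enter (4,4) at t=0.3464
    x: enter (5,4) at t=1.5011
    y: enter (5,3) at t=1.6600
    x: enter (6,3) at t=2.6558 ← occupied
  → r_3 = 2.6558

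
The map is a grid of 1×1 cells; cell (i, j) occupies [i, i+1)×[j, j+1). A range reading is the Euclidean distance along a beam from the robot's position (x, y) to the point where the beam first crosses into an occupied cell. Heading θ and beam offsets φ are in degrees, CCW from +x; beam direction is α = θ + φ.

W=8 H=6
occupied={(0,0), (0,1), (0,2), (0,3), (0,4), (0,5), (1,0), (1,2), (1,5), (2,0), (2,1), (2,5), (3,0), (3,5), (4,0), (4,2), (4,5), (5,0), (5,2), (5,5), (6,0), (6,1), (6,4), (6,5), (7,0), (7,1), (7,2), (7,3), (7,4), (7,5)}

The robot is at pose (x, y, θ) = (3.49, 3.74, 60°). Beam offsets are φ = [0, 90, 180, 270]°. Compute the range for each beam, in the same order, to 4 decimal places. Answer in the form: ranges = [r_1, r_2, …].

beam 1: φ=0°, α=60°
  d=(0.5000,0.8660)  start (3,3)  tX=1.0200 tY=0.3002  stride 1/|dx|=2.0000 1/|dy|=1.1547
    cross y-line → (3,4), t=0.3002
    cross x-line → (4,4), t=1.0200
    cross y-line → (4,5), t=1.4549 (wall)
  → r_1 = 1.4549
beam 2: φ=90°, α=150°
  d=(-0.8660,0.5000)  start (3,3)  tX=0.5658 tY=0.5200  stride 1/|dx|=1.1547 1/|dy|=2.0000
    cross y-line → (3,4), t=0.5200
    cross x-line → (2,4), t=0.5658
    cross x-line → (1,4), t=1.7205
    cross y-line → (1,5), t=2.5200 (wall)
  → r_2 = 2.5200
beam 3: φ=180°, α=240°
  d=(-0.5000,-0.8660)  start (3,3)  tX=0.9800 tY=0.8545  stride 1/|dx|=2.0000 1/|dy|=1.1547
    cross y-line → (3,2), t=0.8545
    cross x-line → (2,2), t=0.9800
    cross y-line → (2,1), t=2.0092 (wall)
  → r_3 = 2.0092
beam 4: φ=270°, α=330°
  d=(0.8660,-0.5000)  start (3,3)  tX=0.5889 tY=1.4800  stride 1/|dx|=1.1547 1/|dy|=2.0000
    cross x-line → (4,3), t=0.5889
    cross y-line → (4,2), t=1.4800 (wall)
  → r_4 = 1.4800

ranges = [1.4549, 2.5200, 2.0092, 1.4800]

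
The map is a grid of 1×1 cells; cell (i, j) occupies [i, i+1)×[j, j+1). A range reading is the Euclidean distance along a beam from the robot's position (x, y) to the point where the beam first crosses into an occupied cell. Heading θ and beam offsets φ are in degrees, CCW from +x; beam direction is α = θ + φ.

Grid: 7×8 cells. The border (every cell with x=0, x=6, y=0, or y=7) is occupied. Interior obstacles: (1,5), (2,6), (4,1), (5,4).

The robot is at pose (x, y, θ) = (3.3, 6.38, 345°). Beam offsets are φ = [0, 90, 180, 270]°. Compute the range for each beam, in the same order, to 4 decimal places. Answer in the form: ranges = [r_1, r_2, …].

beam 1: φ=0°, α=345°
  dir = (cos 345°, sin 345°) = (0.9659, -0.2588); from cell (3,6)
  next x-line at t=0.7247, next y-line at t=1.4682; Δt_x=1.0353, Δt_y=3.8637
    x: enter (4,6) at t=0.7247
    y: enter (4,5) at t=1.4682
    x: enter (5,5) at t=1.7600
    x: enter (6,5) at t=2.7952 ← occupied
  → r_1 = 2.7952
beam 2: φ=90°, α=75°
  dir = (cos 75°, sin 75°) = (0.2588, 0.9659); from cell (3,6)
  next x-line at t=2.7046, next y-line at t=0.6419; Δt_x=3.8637, Δt_y=1.0353
    y: enter (3,7) at t=0.6419 ← occupied
  → r_2 = 0.6419
beam 3: φ=180°, α=165°
  dir = (cos 165°, sin 165°) = (-0.9659, 0.2588); from cell (3,6)
  next x-line at t=0.3106, next y-line at t=2.3955; Δt_x=1.0353, Δt_y=3.8637
    x: enter (2,6) at t=0.3106 ← occupied
  → r_3 = 0.3106
beam 4: φ=270°, α=255°
  dir = (cos 255°, sin 255°) = (-0.2588, -0.9659); from cell (3,6)
  next x-line at t=1.1591, next y-line at t=0.3934; Δt_x=3.8637, Δt_y=1.0353
    y: enter (3,5) at t=0.3934
    x: enter (2,5) at t=1.1591
    y: enter (2,4) at t=1.4287
    y: enter (2,3) at t=2.4640
    y: enter (2,2) at t=3.4992
    y: enter (2,1) at t=4.5345
    x: enter (1,1) at t=5.0228
    y: enter (1,0) at t=5.5698 ← occupied
  → r_4 = 5.5698

ranges = [2.7952, 0.6419, 0.3106, 5.5698]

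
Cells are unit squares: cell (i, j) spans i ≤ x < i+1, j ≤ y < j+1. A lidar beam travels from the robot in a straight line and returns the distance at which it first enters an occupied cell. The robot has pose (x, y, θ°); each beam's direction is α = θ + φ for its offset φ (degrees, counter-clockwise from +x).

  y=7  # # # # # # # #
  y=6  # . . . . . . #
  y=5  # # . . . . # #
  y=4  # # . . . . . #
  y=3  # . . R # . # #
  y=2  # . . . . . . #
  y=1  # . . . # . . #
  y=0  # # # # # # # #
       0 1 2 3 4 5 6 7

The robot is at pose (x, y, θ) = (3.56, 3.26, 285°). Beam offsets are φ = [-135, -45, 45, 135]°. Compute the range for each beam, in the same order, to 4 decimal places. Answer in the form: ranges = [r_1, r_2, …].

beam 1: φ=-135°, α=150°
  dir = (cos 150°, sin 150°) = (-0.8660, 0.5000); from cell (3,3)
  next x-line at t=0.6466, next y-line at t=1.4800; Δt_x=1.1547, Δt_y=2.0000
    x: enter (2,3) at t=0.6466
    y: enter (2,4) at t=1.4800
    x: enter (1,4) at t=1.8013 ← occupied
  → r_1 = 1.8013
beam 2: φ=-45°, α=240°
  dir = (cos 240°, sin 240°) = (-0.5000, -0.8660); from cell (3,3)
  next x-line at t=1.1200, next y-line at t=0.3002; Δt_x=2.0000, Δt_y=1.1547
    y: enter (3,2) at t=0.3002
    x: enter (2,2) at t=1.1200
    y: enter (2,1) at t=1.4549
    y: enter (2,0) at t=2.6096 ← occupied
  → r_2 = 2.6096
beam 3: φ=45°, α=330°
  dir = (cos 330°, sin 330°) = (0.8660, -0.5000); from cell (3,3)
  next x-line at t=0.5081, next y-line at t=0.5200; Δt_x=1.1547, Δt_y=2.0000
    x: enter (4,3) at t=0.5081 ← occupied
  → r_3 = 0.5081
beam 4: φ=135°, α=60°
  dir = (cos 60°, sin 60°) = (0.5000, 0.8660); from cell (3,3)
  next x-line at t=0.8800, next y-line at t=0.8545; Δt_x=2.0000, Δt_y=1.1547
    y: enter (3,4) at t=0.8545
    x: enter (4,4) at t=0.8800
    y: enter (4,5) at t=2.0092
    x: enter (5,5) at t=2.8800
    y: enter (5,6) at t=3.1639
    y: enter (5,7) at t=4.3186 ← occupied
  → r_4 = 4.3186

ranges = [1.8013, 2.6096, 0.5081, 4.3186]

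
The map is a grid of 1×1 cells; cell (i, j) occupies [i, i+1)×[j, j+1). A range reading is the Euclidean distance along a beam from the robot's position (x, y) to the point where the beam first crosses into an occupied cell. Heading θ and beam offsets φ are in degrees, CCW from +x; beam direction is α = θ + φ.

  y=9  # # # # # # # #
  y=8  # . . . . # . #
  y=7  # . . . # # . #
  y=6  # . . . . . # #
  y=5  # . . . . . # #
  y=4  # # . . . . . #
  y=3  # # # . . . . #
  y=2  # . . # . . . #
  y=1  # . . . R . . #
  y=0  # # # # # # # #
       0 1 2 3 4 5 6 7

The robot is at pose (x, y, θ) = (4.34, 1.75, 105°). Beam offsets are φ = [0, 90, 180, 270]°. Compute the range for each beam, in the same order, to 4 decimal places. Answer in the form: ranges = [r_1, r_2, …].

beam 1: φ=0°, α=105°
  direction (-0.2588, 0.9659); cell (4,1); t to first gridline: x 1.3137, y 0.2588 (then +3.8637 / +1.0353)
    (4,2) via y @ 0.2588
    (4,3) via y @ 1.2941
    (3,3) via x @ 1.3137
    (3,4) via y @ 2.3294
    (3,5) via y @ 3.3646
    (3,6) via y @ 4.3999
    (2,6) via x @ 5.1774
    (2,7) via y @ 5.4352
    (2,8) via y @ 6.4705
    (2,9) via y @ 7.5058  # hit
  → r_1 = 7.5058
beam 2: φ=90°, α=195°
  direction (-0.9659, -0.2588); cell (4,1); t to first gridline: x 0.3520, y 2.8978 (then +1.0353 / +3.8637)
    (3,1) via x @ 0.3520
    (2,1) via x @ 1.3873
    (1,1) via x @ 2.4225
    (1,0) via y @ 2.8978  # hit
  → r_2 = 2.8978
beam 3: φ=180°, α=285°
  direction (0.2588, -0.9659); cell (4,1); t to first gridline: x 2.5500, y 0.7765 (then +3.8637 / +1.0353)
    (4,0) via y @ 0.7765  # hit
  → r_3 = 0.7765
beam 4: φ=270°, α=15°
  direction (0.9659, 0.2588); cell (4,1); t to first gridline: x 0.6833, y 0.9659 (then +1.0353 / +3.8637)
    (5,1) via x @ 0.6833
    (5,2) via y @ 0.9659
    (6,2) via x @ 1.7186
    (7,2) via x @ 2.7538  # hit
  → r_4 = 2.7538

ranges = [7.5058, 2.8978, 0.7765, 2.7538]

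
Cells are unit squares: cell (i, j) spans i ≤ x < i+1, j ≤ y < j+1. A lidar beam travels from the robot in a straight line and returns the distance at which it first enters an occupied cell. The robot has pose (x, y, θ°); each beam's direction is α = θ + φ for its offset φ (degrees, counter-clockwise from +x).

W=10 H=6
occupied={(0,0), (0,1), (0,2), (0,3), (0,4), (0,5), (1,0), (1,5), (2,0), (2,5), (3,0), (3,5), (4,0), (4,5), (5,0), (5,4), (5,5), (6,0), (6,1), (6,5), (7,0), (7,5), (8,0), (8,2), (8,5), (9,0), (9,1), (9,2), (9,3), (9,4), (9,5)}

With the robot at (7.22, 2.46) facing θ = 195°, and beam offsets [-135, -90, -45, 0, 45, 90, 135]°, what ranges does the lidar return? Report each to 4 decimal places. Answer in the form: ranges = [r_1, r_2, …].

ranges = [2.9329, 2.6296, 5.0800, 5.6410, 0.5312, 1.5115, 0.9007]

beam 1: φ=-135°, α=60°
  dir = (cos 60°, sin 60°) = (0.5000, 0.8660); from cell (7,2)
  next x-line at t=1.5600, next y-line at t=0.6235; Δt_x=2.0000, Δt_y=1.1547
    y: enter (7,3) at t=0.6235
    x: enter (8,3) at t=1.5600
    y: enter (8,4) at t=1.7782
    y: enter (8,5) at t=2.9329 ← occupied
  → r_1 = 2.9329
beam 2: φ=-90°, α=105°
  dir = (cos 105°, sin 105°) = (-0.2588, 0.9659); from cell (7,2)
  next x-line at t=0.8500, next y-line at t=0.5590; Δt_x=3.8637, Δt_y=1.0353
    y: enter (7,3) at t=0.5590
    x: enter (6,3) at t=0.8500
    y: enter (6,4) at t=1.5943
    y: enter (6,5) at t=2.6296 ← occupied
  → r_2 = 2.6296
beam 3: φ=-45°, α=150°
  dir = (cos 150°, sin 150°) = (-0.8660, 0.5000); from cell (7,2)
  next x-line at t=0.2540, next y-line at t=1.0800; Δt_x=1.1547, Δt_y=2.0000
    x: enter (6,2) at t=0.2540
    y: enter (6,3) at t=1.0800
    x: enter (5,3) at t=1.4087
    x: enter (4,3) at t=2.5634
    y: enter (4,4) at t=3.0800
    x: enter (3,4) at t=3.7181
    x: enter (2,4) at t=4.8728
    y: enter (2,5) at t=5.0800 ← occupied
  → r_3 = 5.0800
beam 4: φ=0°, α=195°
  dir = (cos 195°, sin 195°) = (-0.9659, -0.2588); from cell (7,2)
  next x-line at t=0.2278, next y-line at t=1.7773; Δt_x=1.0353, Δt_y=3.8637
    x: enter (6,2) at t=0.2278
    x: enter (5,2) at t=1.2630
    y: enter (5,1) at t=1.7773
    x: enter (4,1) at t=2.2983
    x: enter (3,1) at t=3.3336
    x: enter (2,1) at t=4.3689
    x: enter (1,1) at t=5.4041
    y: enter (1,0) at t=5.6410 ← occupied
  → r_4 = 5.6410
beam 5: φ=45°, α=240°
  dir = (cos 240°, sin 240°) = (-0.5000, -0.8660); from cell (7,2)
  next x-line at t=0.4400, next y-line at t=0.5312; Δt_x=2.0000, Δt_y=1.1547
    x: enter (6,2) at t=0.4400
    y: enter (6,1) at t=0.5312 ← occupied
  → r_5 = 0.5312
beam 6: φ=90°, α=285°
  dir = (cos 285°, sin 285°) = (0.2588, -0.9659); from cell (7,2)
  next x-line at t=3.0137, next y-line at t=0.4762; Δt_x=3.8637, Δt_y=1.0353
    y: enter (7,1) at t=0.4762
    y: enter (7,0) at t=1.5115 ← occupied
  → r_6 = 1.5115
beam 7: φ=135°, α=330°
  dir = (cos 330°, sin 330°) = (0.8660, -0.5000); from cell (7,2)
  next x-line at t=0.9007, next y-line at t=0.9200; Δt_x=1.1547, Δt_y=2.0000
    x: enter (8,2) at t=0.9007 ← occupied
  → r_7 = 0.9007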